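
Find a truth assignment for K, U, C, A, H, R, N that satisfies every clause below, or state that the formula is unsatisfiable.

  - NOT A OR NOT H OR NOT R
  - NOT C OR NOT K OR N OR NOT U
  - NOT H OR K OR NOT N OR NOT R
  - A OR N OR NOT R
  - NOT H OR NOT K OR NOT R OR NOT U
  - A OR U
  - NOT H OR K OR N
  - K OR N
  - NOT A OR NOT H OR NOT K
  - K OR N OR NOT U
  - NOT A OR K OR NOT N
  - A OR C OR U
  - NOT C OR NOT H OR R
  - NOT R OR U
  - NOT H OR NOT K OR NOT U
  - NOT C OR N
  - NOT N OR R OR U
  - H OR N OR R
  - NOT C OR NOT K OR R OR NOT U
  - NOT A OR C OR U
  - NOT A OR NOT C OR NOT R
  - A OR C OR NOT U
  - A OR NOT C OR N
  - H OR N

K = True; U = True; C = True; A = False; H = False; R = True; N = True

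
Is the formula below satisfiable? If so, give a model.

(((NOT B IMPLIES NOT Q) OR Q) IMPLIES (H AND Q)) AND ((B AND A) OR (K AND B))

H = True; Q = True; B = True; A = False; K = True

  ((NOT B IMPLIES NOT Q) OR Q) IMPLIES (H AND Q) = True
    (NOT B IMPLIES NOT Q) OR Q = True
      NOT B IMPLIES NOT Q = True
        NOT B = False
        NOT Q = False
    H AND Q = True
  (B AND A) OR (K AND B) = True
    B AND A = False
    K AND B = True
Both conjuncts True, so the formula holds.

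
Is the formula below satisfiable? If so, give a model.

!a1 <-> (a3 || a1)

a1=F, a3=T

  !a1 <-> (a3 || a1) = True
    !a1 = True
    a3 || a1 = True
The formula evaluates to True.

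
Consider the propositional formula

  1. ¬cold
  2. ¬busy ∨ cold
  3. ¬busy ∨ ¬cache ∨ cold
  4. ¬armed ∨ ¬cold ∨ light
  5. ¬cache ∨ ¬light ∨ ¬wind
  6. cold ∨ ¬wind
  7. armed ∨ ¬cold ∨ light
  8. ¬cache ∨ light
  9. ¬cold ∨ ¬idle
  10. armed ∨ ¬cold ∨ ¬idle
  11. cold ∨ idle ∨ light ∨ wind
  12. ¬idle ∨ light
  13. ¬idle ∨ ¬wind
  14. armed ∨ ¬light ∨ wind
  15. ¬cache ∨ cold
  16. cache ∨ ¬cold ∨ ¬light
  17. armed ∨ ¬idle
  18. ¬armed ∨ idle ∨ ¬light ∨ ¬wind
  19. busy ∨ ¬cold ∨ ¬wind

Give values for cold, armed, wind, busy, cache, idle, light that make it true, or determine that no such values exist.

cold: False, armed: True, wind: False, busy: False, cache: False, idle: True, light: True

Unit clause (¬cold) forces cold = False.
In (¬busy ∨ cold) only ¬busy is left, so busy = False.
In (cold ∨ ¬wind) only ¬wind is left, so wind = False.
In (¬cache ∨ cold) only ¬cache is left, so cache = False.
Try armed = False:
  (armed ∨ ¬light ∨ wind) forces light = False.
  (cold ∨ idle ∨ light ∨ wind) forces idle = True.
  clause (¬idle ∨ light) is falsified — backtrack.
So armed = True.
Set idle = True.
  then (¬idle ∨ light) forces light = True.
All clauses satisfied.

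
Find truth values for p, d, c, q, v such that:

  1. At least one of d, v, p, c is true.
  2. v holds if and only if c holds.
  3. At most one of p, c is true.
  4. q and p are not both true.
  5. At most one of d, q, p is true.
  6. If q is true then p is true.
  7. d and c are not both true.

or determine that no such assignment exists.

p=T, d=F, c=F, q=F, v=F

  (1) {d, v, p, c}: 1 true — at least one ✓
  (2) v=F, c=F — same ✓
  (3) {p, c}: 1 true — at most one ✓
  (4) q=F, p=T — not both ✓
  (5) {d, q, p}: 1 true — at most one ✓
  (6) q=F ⇒ p: vacuous ✓
  (7) d=F, c=F — not both ✓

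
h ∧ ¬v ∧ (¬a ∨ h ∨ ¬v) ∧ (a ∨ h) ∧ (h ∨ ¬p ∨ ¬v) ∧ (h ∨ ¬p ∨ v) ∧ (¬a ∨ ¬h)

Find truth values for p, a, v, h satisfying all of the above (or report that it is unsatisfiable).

p=T; a=F; v=F; h=T

Unit clause (h) forces h = True.
Unit clause (¬v) forces v = False.
In (¬a ∨ ¬h) only ¬a is left, so a = False.
Set p = True.
Check each clause:
  (h): h holds.
  (¬v): ¬v holds.
  (¬a ∨ h ∨ ¬v): ¬a holds.
  (a ∨ h): h holds.
  (h ∨ ¬p ∨ ¬v): h holds.
  (h ∨ ¬p ∨ v): h holds.
  (¬a ∨ ¬h): ¬a holds.
All clauses satisfied.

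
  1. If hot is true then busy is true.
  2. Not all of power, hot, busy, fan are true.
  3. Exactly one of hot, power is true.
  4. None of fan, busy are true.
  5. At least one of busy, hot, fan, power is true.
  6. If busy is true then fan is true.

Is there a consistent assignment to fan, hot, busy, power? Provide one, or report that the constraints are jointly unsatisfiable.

fan = False, hot = False, busy = False, power = True

  (1) hot=F ⇒ busy: vacuous ✓
  (2) {power, hot, busy, fan}: 1/4 true — not all ✓
  (3) {hot, power}: 1 true — exactly one ✓
  (4) {fan, busy}: 0 true — none ✓
  (5) {busy, hot, fan, power}: 1 true — at least one ✓
  (6) busy=F ⇒ fan: vacuous ✓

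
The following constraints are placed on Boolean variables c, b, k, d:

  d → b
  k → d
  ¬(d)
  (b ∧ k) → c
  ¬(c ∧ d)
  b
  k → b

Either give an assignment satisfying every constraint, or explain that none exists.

Unit clause (b) forces b = True.
Unit clause (¬d) forces d = False.
In (d ∨ ¬k) only ¬k is left, so k = False.
Set c = True.
Check each clause:
  (b): b holds.
  (¬d): ¬d holds.
  (b ∨ ¬d): b holds.
  (¬c ∨ ¬d): ¬d holds.
  (d ∨ ¬k): ¬k holds.
  (¬b ∨ c ∨ ¬k): c holds.
  (b ∨ ¬k): b holds.
All clauses satisfied.

c = True, b = True, k = False, d = False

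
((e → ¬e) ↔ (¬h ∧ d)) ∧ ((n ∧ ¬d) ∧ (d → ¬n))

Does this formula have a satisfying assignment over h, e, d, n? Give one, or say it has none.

h = True; e = True; d = False; n = True

  (e → ¬e) ↔ (¬h ∧ d) = True
    e → ¬e = False
      ¬e = False
    ¬h ∧ d = False
      ¬h = False
  (n ∧ ¬d) ∧ (d → ¬n) = True
    n ∧ ¬d = True
      ¬d = True
    d → ¬n = True
      ¬n = False
Both conjuncts True, so the formula holds.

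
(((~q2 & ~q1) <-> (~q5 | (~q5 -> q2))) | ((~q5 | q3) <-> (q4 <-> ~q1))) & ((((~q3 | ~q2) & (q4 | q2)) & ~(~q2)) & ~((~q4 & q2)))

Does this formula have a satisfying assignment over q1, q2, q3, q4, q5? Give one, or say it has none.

q1: False, q2: True, q3: False, q4: True, q5: False

  ((~q2 & ~q1) <-> (~q5 | (~q5 -> q2))) | ((~q5 | q3) <-> (q4 <-> ~q1)) = True
    (~q2 & ~q1) <-> (~q5 | (~q5 -> q2)) = False
      ~q2 & ~q1 = False
        ~q2 = False
        ~q1 = True
      ~q5 | (~q5 -> q2) = True
        ~q5 = True
        ~q5 -> q2 = True
          ~q5 = True
    (~q5 | q3) <-> (q4 <-> ~q1) = True
      ~q5 | q3 = True
        ~q5 = True
      q4 <-> ~q1 = True
        ~q1 = True
  (((~q3 | ~q2) & (q4 | q2)) & ~(~q2)) & ~((~q4 & q2)) = True
    ((~q3 | ~q2) & (q4 | q2)) & ~(~q2) = True
      (~q3 | ~q2) & (q4 | q2) = True
        ~q3 | ~q2 = True
          ~q3 = True
          ~q2 = False
        q4 | q2 = True
      ~(~q2) = True
        ~q2 = False
    ~((~q4 & q2)) = True
      ~q4 & q2 = False
        ~q4 = False
Both conjuncts True, so the formula holds.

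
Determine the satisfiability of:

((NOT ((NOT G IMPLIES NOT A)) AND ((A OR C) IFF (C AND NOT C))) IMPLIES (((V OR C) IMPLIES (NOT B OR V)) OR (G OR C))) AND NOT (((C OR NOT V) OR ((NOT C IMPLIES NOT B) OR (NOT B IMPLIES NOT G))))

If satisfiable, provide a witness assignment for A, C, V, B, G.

Unsatisfiable

The conjunct NOT (((C OR NOT V) OR ((NOT C IMPLIES NOT B) OR (NOT B IMPLIES NOT G)))) is unsatisfiable on its own:
  B = True: this becomes NOT (((C OR NOT V) OR True)) = False.
  B = False: this becomes NOT (((C OR NOT V) OR True)) = False.
So the whole conjunction is unsatisfiable.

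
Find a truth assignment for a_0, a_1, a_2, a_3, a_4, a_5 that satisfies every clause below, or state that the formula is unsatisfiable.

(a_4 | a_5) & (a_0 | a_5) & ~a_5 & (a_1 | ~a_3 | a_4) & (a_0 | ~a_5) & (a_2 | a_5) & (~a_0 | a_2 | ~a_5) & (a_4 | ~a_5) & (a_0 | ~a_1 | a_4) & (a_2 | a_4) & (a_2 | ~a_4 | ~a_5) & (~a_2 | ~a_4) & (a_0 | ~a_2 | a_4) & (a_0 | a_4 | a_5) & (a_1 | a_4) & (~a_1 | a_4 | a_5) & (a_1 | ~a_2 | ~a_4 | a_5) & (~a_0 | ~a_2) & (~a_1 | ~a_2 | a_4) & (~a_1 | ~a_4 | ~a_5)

Case a_2 = True:
  (~a_5) forces a_5 = False.
  (a_4 | a_5) forces a_4 = True.
  Clause (~a_2 | ~a_4) is falsified — contradiction.
Case a_2 = False:
  (~a_5) forces a_5 = False.
  Clause (a_2 | a_5) is falsified — contradiction.
Both cases fail, so the formula is unsatisfiable.

Unsatisfiable — no assignment works.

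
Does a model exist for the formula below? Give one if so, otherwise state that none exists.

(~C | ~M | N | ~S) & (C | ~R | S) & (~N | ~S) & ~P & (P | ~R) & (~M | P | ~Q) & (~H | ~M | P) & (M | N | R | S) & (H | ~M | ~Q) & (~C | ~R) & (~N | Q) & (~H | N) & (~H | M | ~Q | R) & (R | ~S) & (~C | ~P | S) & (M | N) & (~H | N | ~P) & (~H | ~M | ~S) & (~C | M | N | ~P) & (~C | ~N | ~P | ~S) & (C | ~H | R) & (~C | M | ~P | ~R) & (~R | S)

N = False, C = True, R = False, S = False, Q = False, H = False, P = False, M = True

Unit clause (~P) forces P = False.
In (P | ~R) only ~R is left, so R = False.
In (R | ~S) only ~S is left, so S = False.
Set N = False.
  then (M | N | R | S) forces M = True.
  then (~H | N) forces H = False.
  then (~M | P | ~Q) forces Q = False.
Set C = True.
All clauses satisfied.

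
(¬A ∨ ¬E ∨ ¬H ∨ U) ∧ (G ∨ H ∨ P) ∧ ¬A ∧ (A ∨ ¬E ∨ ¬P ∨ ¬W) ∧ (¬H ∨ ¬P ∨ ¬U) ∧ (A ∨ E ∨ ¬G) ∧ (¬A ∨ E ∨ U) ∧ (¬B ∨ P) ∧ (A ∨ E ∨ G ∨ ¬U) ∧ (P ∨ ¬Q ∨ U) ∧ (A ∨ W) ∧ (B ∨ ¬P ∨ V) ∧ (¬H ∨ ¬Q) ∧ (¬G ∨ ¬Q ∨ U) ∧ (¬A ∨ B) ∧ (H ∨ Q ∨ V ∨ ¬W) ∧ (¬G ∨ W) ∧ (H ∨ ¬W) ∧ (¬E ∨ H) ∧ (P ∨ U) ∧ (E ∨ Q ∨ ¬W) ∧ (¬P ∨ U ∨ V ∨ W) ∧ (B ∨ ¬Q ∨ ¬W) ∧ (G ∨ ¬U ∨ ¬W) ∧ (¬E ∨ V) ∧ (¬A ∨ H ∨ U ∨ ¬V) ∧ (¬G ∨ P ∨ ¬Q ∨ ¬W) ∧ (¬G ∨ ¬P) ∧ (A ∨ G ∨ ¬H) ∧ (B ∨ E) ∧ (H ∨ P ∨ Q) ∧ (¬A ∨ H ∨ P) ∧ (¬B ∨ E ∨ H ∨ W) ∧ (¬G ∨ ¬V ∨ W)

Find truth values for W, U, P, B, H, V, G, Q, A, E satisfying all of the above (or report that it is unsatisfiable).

W = True, U = True, P = False, B = False, H = True, V = True, G = True, Q = False, A = False, E = True

Unit clause (¬A) forces A = False.
In (A ∨ W) only W is left, so W = True.
In (H ∨ ¬W) only H is left, so H = True.
In (A ∨ G ∨ ¬H) only G is left, so G = True.
In (A ∨ E ∨ ¬G) only E is left, so E = True.
In (¬H ∨ ¬Q) only ¬Q is left, so Q = False.
In (¬E ∨ V) only V is left, so V = True.
In (¬G ∨ ¬P) only ¬P is left, so P = False.
In (¬B ∨ P) only ¬B is left, so B = False.
In (P ∨ U) only U is left, so U = True.
All clauses satisfied.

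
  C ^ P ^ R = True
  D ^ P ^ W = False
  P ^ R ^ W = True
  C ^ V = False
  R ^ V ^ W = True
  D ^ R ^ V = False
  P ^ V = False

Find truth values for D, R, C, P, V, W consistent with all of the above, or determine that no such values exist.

D = False; R = True; C = True; P = True; V = True; W = True

C ^ P ^ R = T ^ T ^ T = True ✓
D ^ P ^ W = F ^ T ^ T = False ✓
P ^ R ^ W = T ^ T ^ T = True ✓
C ^ V = T ^ T = False ✓
R ^ V ^ W = T ^ T ^ T = True ✓
D ^ R ^ V = F ^ T ^ T = False ✓
P ^ V = T ^ T = False ✓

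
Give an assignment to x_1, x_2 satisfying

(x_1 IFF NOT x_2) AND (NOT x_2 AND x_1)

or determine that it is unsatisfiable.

x_1 = True; x_2 = False

  x_1 IFF NOT x_2 = True
    NOT x_2 = True
  NOT x_2 AND x_1 = True
    NOT x_2 = True
Both conjuncts True, so the formula holds.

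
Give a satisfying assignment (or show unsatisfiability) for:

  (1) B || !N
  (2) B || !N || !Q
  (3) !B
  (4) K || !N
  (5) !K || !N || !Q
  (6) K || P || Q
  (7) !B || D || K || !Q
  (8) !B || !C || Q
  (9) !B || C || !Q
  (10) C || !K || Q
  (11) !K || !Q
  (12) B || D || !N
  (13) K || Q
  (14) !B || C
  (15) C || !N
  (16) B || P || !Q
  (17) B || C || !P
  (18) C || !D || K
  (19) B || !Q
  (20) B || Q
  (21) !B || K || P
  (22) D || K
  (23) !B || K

Case Q = True:
  (!B) forces B = False.
  Clause (B || !Q) is falsified — contradiction.
Case Q = False:
  (!B) forces B = False.
  Clause (B || Q) is falsified — contradiction.
Both cases fail, so the formula is unsatisfiable.

No satisfying assignment exists.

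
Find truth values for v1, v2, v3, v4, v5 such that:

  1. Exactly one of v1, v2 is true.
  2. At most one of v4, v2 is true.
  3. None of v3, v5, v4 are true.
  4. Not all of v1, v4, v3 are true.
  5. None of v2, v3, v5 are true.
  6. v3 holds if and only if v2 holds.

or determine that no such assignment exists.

v1 = True, v2 = False, v3 = False, v4 = False, v5 = False

  (1) {v1, v2}: 1 true — exactly one ✓
  (2) {v4, v2}: 0 true — at most one ✓
  (3) {v3, v5, v4}: 0 true — none ✓
  (4) {v1, v4, v3}: 1/3 true — not all ✓
  (5) {v2, v3, v5}: 0 true — none ✓
  (6) v3=F, v2=F — same ✓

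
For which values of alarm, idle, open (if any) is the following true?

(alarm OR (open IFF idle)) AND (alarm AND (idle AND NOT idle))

No satisfying assignment exists.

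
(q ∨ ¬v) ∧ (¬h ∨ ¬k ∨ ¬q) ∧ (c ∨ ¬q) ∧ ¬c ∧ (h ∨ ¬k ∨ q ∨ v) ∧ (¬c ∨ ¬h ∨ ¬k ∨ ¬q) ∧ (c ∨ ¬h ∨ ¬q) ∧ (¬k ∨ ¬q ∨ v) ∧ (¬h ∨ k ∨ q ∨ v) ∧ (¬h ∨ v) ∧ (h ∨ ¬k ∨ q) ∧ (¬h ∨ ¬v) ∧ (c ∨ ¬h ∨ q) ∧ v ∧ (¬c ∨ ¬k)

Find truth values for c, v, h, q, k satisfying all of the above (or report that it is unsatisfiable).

UNSATISFIABLE

Case c = True:
  Clause (¬c) is falsified — contradiction.
Case c = False:
  (c ∨ ¬q) forces q = False.
  (q ∨ ¬v) forces v = False.
  Clause (v) is falsified — contradiction.
Both cases fail, so the formula is unsatisfiable.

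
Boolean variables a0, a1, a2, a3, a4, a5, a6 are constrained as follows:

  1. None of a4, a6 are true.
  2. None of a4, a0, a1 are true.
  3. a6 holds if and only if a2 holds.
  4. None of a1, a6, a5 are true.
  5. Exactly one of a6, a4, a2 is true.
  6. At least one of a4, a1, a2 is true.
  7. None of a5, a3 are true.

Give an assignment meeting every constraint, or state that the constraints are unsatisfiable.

Case a2 = True:
  (1) forces a4 = False.
  (1) forces a6 = False.
  Constraint (3) is violated (a6=F, a2=T) — contradiction.
Case a2 = False:
  (1) forces a4 = False.
  (1) forces a6 = False.
  Constraint (5) is violated (a6=F, a4=F, a2=F) — contradiction.
Both cases fail — unsatisfiable.

Unsatisfiable — no assignment works.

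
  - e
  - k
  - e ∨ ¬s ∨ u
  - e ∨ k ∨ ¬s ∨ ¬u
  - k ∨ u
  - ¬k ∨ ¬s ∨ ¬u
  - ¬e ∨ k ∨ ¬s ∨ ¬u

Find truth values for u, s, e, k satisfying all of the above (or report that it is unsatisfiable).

u = False; s = True; e = True; k = True

Unit clause (e) forces e = True.
Unit clause (k) forces k = True.
Set u = False.
Set s = True.
All clauses satisfied.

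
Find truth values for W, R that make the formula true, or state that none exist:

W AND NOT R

W: True, R: False

  NOT R = True
Both conjuncts True, so the formula holds.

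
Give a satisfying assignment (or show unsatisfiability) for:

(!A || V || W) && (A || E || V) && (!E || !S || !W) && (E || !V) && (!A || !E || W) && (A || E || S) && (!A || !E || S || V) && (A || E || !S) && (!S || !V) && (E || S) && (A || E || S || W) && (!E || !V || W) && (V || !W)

Set A = False.
Set V = True.
  then (E || !V) forces E = True.
  then (!S || !V) forces S = False.
  then (!E || !V || W) forces W = True.
All clauses satisfied.

A = False; V = True; S = False; W = True; E = True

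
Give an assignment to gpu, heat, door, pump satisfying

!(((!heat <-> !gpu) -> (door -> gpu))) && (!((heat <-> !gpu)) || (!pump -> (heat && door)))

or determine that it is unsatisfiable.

gpu = False, heat = False, door = True, pump = False

  !(((!heat <-> !gpu) -> (door -> gpu))) = True
    (!heat <-> !gpu) -> (door -> gpu) = False
      !heat <-> !gpu = True
        !heat = True
        !gpu = True
      door -> gpu = False
  !((heat <-> !gpu)) || (!pump -> (heat && door)) = True
    !((heat <-> !gpu)) = True
      heat <-> !gpu = False
        !gpu = True
    !pump -> (heat && door) = False
      !pump = True
      heat && door = False
Both conjuncts True, so the formula holds.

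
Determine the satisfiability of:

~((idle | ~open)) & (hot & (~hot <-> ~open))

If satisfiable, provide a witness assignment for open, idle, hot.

open = True, idle = False, hot = True

  ~((idle | ~open)) = True
    idle | ~open = False
      ~open = False
  hot & (~hot <-> ~open) = True
    ~hot <-> ~open = True
      ~hot = False
      ~open = False
Both conjuncts True, so the formula holds.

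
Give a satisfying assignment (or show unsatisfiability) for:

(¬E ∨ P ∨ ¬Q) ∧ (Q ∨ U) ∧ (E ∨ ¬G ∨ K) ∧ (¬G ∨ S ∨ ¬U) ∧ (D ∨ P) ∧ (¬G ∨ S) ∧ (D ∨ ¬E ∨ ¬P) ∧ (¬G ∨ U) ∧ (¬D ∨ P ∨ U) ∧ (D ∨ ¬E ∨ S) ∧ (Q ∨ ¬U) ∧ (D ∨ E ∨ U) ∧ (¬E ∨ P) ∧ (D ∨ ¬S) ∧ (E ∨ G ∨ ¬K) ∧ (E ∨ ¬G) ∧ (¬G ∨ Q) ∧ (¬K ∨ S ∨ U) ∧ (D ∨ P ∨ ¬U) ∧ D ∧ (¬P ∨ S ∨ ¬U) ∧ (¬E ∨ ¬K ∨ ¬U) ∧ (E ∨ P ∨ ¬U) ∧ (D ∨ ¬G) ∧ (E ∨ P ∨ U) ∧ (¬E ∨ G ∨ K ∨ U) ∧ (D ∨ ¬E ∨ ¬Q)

K = False, P = True, S = False, G = False, D = True, Q = True, U = False, E = False

Unit clause (D) forces D = True.
Set K = False.
Try P = False:
  (¬D ∨ P ∨ U) forces U = True.
  (Q ∨ ¬U) forces Q = True.
  (¬E ∨ P ∨ ¬Q) forces E = False.
  clause (E ∨ P ∨ ¬U) is falsified — backtrack.
So P = True.
Set S = False.
  then (¬G ∨ S) forces G = False.
  then (¬P ∨ S ∨ ¬U) forces U = False.
  then (¬E ∨ G ∨ K ∨ U) forces E = False.
  then (Q ∨ U) forces Q = True.
All clauses satisfied.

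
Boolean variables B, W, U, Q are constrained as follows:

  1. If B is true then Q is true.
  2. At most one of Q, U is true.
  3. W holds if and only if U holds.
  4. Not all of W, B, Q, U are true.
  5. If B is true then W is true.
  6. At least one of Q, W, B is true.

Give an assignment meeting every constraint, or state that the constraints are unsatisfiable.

B=F; W=F; U=F; Q=T

  (1) B=F ⇒ Q: vacuous ✓
  (2) {Q, U}: 1 true — at most one ✓
  (3) W=F, U=F — same ✓
  (4) {W, B, Q, U}: 1/4 true — not all ✓
  (5) B=F ⇒ W: vacuous ✓
  (6) {Q, W, B}: 1 true — at least one ✓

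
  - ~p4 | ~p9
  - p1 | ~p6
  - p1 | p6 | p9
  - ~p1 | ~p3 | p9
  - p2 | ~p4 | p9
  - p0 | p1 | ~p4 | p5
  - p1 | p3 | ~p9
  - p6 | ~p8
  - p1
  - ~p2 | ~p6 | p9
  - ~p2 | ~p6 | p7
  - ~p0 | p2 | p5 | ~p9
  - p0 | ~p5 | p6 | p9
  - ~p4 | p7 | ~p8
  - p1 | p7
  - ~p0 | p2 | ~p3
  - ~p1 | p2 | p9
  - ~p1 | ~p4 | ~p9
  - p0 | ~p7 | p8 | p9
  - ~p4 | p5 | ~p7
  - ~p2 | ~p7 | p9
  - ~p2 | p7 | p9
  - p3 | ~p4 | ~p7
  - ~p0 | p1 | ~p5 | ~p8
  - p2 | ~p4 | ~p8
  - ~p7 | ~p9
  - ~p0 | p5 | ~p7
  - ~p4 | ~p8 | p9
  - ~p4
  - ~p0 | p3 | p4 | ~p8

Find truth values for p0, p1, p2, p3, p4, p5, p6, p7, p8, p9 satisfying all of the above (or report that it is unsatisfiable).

Unit clause (p1) forces p1 = True.
Unit clause (~p4) forces p4 = False.
Set p0 = False.
Set p2 = False.
  then (~p1 | p2 | p9) forces p9 = True.
  then (~p7 | ~p9) forces p7 = False.
Set p3 = False.
Set p5 = False.
Set p6 = True.
Set p8 = True.
All clauses satisfied.

p0 = False, p1 = True, p2 = False, p3 = False, p4 = False, p5 = False, p6 = True, p7 = False, p8 = True, p9 = True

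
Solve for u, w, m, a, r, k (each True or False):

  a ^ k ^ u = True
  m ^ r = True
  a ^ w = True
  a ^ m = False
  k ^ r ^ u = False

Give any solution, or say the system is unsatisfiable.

u = False, w = True, m = False, a = False, r = True, k = True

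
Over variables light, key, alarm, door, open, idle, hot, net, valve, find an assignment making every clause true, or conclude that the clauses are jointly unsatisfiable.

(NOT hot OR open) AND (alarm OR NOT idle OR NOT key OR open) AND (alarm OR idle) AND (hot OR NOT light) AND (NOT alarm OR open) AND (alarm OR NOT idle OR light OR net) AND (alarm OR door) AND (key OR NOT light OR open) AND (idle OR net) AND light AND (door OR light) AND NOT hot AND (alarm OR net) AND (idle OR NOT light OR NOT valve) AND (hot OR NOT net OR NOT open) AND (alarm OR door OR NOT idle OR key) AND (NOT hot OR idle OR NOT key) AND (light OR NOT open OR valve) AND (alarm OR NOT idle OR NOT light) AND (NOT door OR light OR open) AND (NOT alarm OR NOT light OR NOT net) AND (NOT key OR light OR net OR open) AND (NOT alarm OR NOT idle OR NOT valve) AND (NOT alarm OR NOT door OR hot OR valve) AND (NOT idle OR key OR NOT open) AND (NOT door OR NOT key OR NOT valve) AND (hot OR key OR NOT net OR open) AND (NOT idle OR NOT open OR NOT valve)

Case light = True:
  (hot OR NOT light) forces hot = True.
  Clause (NOT hot) is falsified — contradiction.
Case light = False:
  Clause (light) is falsified — contradiction.
Both cases fail, so the formula is unsatisfiable.

Unsatisfiable — no assignment works.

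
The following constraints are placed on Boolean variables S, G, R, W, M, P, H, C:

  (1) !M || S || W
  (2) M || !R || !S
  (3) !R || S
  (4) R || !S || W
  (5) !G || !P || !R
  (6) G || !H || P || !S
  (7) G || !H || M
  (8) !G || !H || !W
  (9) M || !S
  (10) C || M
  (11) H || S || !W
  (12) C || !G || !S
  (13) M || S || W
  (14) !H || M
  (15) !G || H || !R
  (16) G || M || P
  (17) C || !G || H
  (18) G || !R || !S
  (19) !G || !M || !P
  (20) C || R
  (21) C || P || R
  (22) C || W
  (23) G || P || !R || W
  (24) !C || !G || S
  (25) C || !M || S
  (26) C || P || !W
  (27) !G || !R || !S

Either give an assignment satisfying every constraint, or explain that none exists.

Set S = True.
  then (M || !S) forces M = True.
Set G = False.
  then (G || !R || !S) forces R = False.
  then (C || R) forces C = True.
  then (R || !S || W) forces W = True.
Set P = False.
  then (G || !H || P || !S) forces H = False.
All clauses satisfied.

S: True; G: False; R: False; W: True; M: True; P: False; H: False; C: True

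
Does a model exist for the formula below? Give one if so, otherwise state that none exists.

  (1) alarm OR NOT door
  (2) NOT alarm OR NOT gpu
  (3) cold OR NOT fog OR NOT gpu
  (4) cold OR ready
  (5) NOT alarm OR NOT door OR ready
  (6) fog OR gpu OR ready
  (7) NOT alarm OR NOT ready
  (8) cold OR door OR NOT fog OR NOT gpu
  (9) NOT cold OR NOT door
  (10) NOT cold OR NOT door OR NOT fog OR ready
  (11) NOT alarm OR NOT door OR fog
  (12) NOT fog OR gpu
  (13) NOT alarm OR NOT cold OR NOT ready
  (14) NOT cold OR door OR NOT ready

Set fog = False.
Set cold = False.
  then (cold OR ready) forces ready = True.
  then (NOT alarm OR NOT ready) forces alarm = False.
  then (alarm OR NOT door) forces door = False.
Set gpu = False.
All clauses satisfied.

fog = False, cold = False, door = False, ready = True, alarm = False, gpu = False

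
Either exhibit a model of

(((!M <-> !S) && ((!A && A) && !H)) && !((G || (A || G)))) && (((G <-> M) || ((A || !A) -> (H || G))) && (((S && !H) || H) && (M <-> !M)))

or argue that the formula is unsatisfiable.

The conjunct M <-> !M is unsatisfiable on its own:
  M=F: evaluates to False.
  M=T: evaluates to False.
So the whole conjunction is unsatisfiable.

The formula is unsatisfiable.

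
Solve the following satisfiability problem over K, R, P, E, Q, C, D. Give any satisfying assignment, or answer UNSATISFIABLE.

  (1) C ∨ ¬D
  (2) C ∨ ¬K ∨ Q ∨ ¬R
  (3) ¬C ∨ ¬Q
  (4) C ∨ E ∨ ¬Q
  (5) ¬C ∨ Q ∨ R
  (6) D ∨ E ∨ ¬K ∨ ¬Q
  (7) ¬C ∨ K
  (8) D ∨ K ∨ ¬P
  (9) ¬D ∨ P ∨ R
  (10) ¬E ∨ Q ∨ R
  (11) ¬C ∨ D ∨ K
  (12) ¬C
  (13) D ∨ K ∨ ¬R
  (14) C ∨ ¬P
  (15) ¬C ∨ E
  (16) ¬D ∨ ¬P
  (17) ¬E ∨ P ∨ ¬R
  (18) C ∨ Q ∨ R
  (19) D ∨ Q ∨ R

Unit clause (¬C) forces C = False.
In (C ∨ ¬P) only ¬P is left, so P = False.
In (C ∨ ¬D) only ¬D is left, so D = False.
Set K = True.
Set R = False.
  then (C ∨ Q ∨ R) forces Q = True.
  then (C ∨ E ∨ ¬Q) forces E = True.
All clauses satisfied.

K=T, R=F, P=F, E=T, Q=T, C=F, D=F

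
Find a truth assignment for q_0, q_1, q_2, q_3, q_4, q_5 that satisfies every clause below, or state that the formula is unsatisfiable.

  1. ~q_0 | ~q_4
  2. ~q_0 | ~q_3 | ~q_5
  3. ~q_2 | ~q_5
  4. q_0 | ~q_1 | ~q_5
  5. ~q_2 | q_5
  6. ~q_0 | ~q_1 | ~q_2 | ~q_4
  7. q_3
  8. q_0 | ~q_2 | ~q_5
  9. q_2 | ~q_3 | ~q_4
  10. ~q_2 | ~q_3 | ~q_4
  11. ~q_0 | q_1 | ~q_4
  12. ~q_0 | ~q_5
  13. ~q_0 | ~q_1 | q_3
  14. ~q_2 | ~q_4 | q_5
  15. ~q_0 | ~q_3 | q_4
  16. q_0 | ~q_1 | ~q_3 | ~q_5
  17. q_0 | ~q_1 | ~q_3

q_0 = False, q_1 = False, q_2 = False, q_3 = True, q_4 = False, q_5 = False

Unit clause (q_3) forces q_3 = True.
Try q_0 = True:
  (~q_0 | ~q_4) forces q_4 = False.
  clause (~q_0 | ~q_3 | q_4) is falsified — backtrack.
So q_0 = False.
  then (q_0 | ~q_1 | ~q_3) forces q_1 = False.
Try q_2 = True:
  (~q_2 | ~q_5) forces q_5 = False.
  clause (~q_2 | q_5) is falsified — backtrack.
So q_2 = False.
  then (q_2 | ~q_3 | ~q_4) forces q_4 = False.
Set q_5 = False.
All clauses satisfied.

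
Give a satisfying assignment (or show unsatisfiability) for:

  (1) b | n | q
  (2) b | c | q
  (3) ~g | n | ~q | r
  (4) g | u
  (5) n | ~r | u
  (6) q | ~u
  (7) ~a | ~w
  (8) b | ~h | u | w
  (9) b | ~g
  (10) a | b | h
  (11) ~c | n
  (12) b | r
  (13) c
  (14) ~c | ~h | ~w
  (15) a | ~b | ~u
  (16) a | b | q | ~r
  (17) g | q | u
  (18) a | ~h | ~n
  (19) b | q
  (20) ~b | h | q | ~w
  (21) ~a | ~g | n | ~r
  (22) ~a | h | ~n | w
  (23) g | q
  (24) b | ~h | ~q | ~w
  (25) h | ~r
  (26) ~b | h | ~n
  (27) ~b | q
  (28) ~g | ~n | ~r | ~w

g=T, q=T, c=T, r=T, u=F, a=T, h=T, w=F, b=T, n=T

Unit clause (c) forces c = True.
In (~c | n) only n is left, so n = True.
Set g = True.
  then (b | ~g) forces b = True.
  then (~b | h | ~n) forces h = True.
  then (~b | q) forces q = True.
  then (~c | ~h | ~w) forces w = False.
  then (a | ~h | ~n) forces a = True.
Set r = True.
Set u = False.
All clauses satisfied.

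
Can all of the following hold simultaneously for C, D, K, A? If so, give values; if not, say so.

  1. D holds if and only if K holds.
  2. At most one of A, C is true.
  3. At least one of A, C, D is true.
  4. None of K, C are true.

C = False; D = False; K = False; A = True

  (1) D=F, K=F — same ✓
  (2) {A, C}: 1 true — at most one ✓
  (3) {A, C, D}: 1 true — at least one ✓
  (4) {K, C}: 0 true — none ✓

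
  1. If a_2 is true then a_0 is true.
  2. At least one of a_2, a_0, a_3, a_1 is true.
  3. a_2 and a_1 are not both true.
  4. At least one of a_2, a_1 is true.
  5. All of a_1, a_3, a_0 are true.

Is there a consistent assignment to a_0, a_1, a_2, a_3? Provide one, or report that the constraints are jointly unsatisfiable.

a_0: True, a_1: True, a_2: False, a_3: True

  (1) a_2=F ⇒ a_0: vacuous ✓
  (2) {a_2, a_0, a_3, a_1}: 3 true — at least one ✓
  (3) a_2=F, a_1=T — not both ✓
  (4) {a_2, a_1}: 1 true — at least one ✓
  (5) {a_1, a_3, a_0}: all 3 true ✓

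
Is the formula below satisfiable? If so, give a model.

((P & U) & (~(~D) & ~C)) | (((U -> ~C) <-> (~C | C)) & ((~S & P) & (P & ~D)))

C: False, D: True, P: True, S: True, U: True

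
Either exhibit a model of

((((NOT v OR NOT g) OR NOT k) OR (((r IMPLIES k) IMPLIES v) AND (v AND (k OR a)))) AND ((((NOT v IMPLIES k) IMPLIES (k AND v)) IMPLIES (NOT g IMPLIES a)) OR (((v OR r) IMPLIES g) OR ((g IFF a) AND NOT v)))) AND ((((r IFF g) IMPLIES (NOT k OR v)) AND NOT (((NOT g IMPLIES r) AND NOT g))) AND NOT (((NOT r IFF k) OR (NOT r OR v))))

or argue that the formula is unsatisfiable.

No satisfying assignment exists.

Case v = True: the conjunct NOT (((NOT r IFF k) OR (NOT r OR v))) becomes NOT (((NOT r IFF k) OR True)) = False.
Case v = False: the formula simplifies to ((NOT k IMPLIES (NOT g IMPLIES a)) OR ((r IMPLIES g) OR (g IFF a))) AND ((((r IFF g) IMPLIES NOT k) AND NOT (((NOT g IMPLIES r) AND NOT g))) AND NOT (((NOT r IFF k) OR NOT r))).
  r = True: simplifies to ((NOT k IMPLIES (NOT g IMPLIES a)) OR (g OR (g IFF a))) AND (((g IMPLIES NOT k) AND NOT (NOT g)) AND NOT (NOT k)).
    k = True: simplifies to NOT g AND NOT (NOT g).
      g = True: the conjunct NOT g is False.
      g = False: the conjunct NOT (NOT g) becomes NOT (NOT False) = False.
    k = False: the conjunct NOT (NOT k) becomes NOT (NOT False) = False.
  r = False: the conjunct NOT (((NOT r IFF k) OR NOT r)) becomes NOT ((k OR True)) = False.
Both cases fail — unsatisfiable.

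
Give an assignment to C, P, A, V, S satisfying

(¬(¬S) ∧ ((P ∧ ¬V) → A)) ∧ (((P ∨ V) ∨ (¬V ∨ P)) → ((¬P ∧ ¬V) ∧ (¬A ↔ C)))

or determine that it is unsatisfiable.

C = True, P = False, A = False, V = False, S = True

  ¬(¬S) ∧ ((P ∧ ¬V) → A) = True
    ¬(¬S) = True
      ¬S = False
    (P ∧ ¬V) → A = True
      P ∧ ¬V = False
        ¬V = True
  ((P ∨ V) ∨ (¬V ∨ P)) → ((¬P ∧ ¬V) ∧ (¬A ↔ C)) = True
    (P ∨ V) ∨ (¬V ∨ P) = True
      P ∨ V = False
      ¬V ∨ P = True
        ¬V = True
    (¬P ∧ ¬V) ∧ (¬A ↔ C) = True
      ¬P ∧ ¬V = True
        ¬P = True
        ¬V = True
      ¬A ↔ C = True
        ¬A = True
Both conjuncts True, so the formula holds.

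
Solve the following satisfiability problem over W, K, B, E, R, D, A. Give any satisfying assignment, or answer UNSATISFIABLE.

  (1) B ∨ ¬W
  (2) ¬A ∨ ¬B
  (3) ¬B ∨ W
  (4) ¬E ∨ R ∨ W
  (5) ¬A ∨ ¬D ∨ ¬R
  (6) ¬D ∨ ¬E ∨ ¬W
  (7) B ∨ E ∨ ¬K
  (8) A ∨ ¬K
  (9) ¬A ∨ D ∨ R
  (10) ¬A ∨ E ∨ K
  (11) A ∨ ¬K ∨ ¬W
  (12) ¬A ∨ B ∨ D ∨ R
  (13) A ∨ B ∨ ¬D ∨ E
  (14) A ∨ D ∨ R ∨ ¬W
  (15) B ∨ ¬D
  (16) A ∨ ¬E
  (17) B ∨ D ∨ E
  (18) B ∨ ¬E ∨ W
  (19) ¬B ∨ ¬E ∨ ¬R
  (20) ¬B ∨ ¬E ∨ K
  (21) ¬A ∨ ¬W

Set W = True.
  then (B ∨ ¬W) forces B = True.
  then (¬A ∨ ¬B) forces A = False.
  then (A ∨ ¬K) forces K = False.
  then (A ∨ ¬E) forces E = False.
Set R = True.
Set D = False.
All clauses satisfied.

W=T; K=F; B=T; E=F; R=T; D=F; A=F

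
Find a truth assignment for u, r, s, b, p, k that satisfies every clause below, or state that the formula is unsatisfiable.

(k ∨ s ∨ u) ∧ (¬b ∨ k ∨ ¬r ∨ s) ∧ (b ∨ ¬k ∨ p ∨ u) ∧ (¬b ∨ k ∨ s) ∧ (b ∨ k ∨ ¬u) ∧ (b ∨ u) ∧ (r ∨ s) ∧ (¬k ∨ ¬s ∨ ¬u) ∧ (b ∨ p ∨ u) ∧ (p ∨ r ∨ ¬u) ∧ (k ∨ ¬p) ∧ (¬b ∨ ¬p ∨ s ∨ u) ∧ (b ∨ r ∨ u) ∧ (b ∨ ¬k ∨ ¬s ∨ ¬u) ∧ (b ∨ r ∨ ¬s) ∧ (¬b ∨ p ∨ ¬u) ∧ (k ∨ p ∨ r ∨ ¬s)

u: True, r: True, s: False, b: False, p: False, k: True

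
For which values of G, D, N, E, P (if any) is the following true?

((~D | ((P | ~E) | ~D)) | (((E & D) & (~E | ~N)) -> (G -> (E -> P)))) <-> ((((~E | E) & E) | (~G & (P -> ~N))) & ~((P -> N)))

G=T; D=T; N=F; E=T; P=T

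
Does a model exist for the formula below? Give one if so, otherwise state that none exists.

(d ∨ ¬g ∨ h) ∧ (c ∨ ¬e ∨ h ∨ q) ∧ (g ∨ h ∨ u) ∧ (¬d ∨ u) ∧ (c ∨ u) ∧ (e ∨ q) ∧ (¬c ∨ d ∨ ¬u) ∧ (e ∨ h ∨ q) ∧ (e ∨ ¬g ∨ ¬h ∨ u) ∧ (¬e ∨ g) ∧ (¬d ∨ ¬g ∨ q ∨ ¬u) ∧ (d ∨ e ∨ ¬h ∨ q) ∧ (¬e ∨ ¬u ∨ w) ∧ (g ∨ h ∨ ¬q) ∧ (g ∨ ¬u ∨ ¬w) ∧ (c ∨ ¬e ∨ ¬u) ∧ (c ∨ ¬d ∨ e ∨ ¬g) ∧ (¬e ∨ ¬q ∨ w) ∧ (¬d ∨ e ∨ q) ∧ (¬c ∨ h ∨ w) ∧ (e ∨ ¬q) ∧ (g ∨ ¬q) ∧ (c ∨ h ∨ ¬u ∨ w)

Set c = True.
Set g = True.
Set u = True.
  then (¬c ∨ d ∨ ¬u) forces d = True.
  then (¬d ∨ ¬g ∨ q ∨ ¬u) forces q = True.
  then (e ∨ ¬q) forces e = True.
  then (¬e ∨ ¬u ∨ w) forces w = True.
Set h = True.
All clauses satisfied.

c=T; g=T; u=T; w=T; q=T; e=T; d=T; h=T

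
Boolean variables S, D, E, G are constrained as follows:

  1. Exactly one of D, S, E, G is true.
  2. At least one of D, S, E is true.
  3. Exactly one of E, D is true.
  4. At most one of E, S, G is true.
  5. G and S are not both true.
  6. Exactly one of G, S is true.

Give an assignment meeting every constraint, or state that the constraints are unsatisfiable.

Case S = True:
  (1) with S=T forces D = False.
  (1) with S=T forces E = False.
  Constraint (3) is violated (E=F, D=F) — contradiction.
Case S = False:
  (6) with S=F forces G = True.
  (1) with G=T forces D = False.
  (1) with G=T forces E = False.
  Constraint (2) is violated (D=F, S=F, E=F) — contradiction.
Both cases fail — unsatisfiable.

Unsatisfiable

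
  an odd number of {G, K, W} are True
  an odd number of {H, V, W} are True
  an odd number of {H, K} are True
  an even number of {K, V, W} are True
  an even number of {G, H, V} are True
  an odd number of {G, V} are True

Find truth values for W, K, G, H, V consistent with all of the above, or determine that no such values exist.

W: False; K: False; G: True; H: True; V: False

{G, K, W}: 1 true → odd ✓
{H, V, W}: 1 true → odd ✓
{H, K}: 1 true → odd ✓
{K, V, W}: 0 true → even ✓
{G, H, V}: 2 true → even ✓
{G, V}: 1 true → odd ✓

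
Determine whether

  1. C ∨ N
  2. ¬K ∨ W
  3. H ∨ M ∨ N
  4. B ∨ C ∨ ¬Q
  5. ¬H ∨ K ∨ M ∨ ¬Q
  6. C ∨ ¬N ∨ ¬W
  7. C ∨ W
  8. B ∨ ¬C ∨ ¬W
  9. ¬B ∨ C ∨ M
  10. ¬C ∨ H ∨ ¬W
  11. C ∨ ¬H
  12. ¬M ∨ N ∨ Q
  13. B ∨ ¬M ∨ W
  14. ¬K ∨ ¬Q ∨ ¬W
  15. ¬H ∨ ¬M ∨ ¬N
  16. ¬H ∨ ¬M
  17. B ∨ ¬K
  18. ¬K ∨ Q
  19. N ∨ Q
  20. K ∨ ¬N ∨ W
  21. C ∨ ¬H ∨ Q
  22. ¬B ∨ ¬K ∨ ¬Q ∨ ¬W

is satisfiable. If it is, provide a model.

Set M = True.
  then (¬H ∨ ¬M) forces H = False.
Set Q = True.
Set K = False.
Set N = False.
  then (C ∨ N) forces C = True.
  then (¬C ∨ H ∨ ¬W) forces W = False.
  then (B ∨ ¬M ∨ W) forces B = True.
All clauses satisfied.

M = True, Q = True, K = False, N = False, H = False, C = True, B = True, W = False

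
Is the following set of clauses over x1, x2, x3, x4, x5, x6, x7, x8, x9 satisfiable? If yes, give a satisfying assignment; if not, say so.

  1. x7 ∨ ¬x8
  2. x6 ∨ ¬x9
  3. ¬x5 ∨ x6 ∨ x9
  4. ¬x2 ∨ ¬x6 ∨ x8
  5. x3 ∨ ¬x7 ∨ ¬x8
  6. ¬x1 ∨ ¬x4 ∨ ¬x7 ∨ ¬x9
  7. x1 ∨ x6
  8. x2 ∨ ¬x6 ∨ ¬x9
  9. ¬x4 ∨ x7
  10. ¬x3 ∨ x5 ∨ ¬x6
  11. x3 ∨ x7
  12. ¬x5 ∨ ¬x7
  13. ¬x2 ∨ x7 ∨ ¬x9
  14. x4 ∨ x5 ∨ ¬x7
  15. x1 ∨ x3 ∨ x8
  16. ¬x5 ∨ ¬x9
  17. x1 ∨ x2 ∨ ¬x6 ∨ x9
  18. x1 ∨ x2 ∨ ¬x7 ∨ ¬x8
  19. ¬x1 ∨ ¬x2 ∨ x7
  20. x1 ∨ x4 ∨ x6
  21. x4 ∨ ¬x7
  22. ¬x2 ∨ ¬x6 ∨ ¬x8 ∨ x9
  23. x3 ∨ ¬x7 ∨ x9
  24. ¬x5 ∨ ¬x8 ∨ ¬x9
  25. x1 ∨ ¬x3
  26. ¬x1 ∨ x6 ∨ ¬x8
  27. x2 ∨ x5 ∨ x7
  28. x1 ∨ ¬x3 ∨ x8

x1 = True; x2 = False; x3 = True; x4 = True; x5 = False; x6 = False; x7 = True; x8 = False; x9 = False

Try x1 = False:
  (x1 ∨ x6) forces x6 = True.
  (x1 ∨ ¬x3) forces x3 = False.
  (x3 ∨ x7) forces x7 = True.
  (x3 ∨ ¬x7 ∨ ¬x8) forces x8 = False.
  clause (x1 ∨ x3 ∨ x8) is falsified — backtrack.
So x1 = True.
Set x2 = False.
Set x3 = True.
Set x4 = True.
  then (¬x4 ∨ x7) forces x7 = True.
  then (¬x5 ∨ ¬x7) forces x5 = False.
  then (¬x1 ∨ ¬x4 ∨ ¬x7 ∨ ¬x9) forces x9 = False.
  then (¬x3 ∨ x5 ∨ ¬x6) forces x6 = False.
  then (¬x1 ∨ x6 ∨ ¬x8) forces x8 = False.
All clauses satisfied.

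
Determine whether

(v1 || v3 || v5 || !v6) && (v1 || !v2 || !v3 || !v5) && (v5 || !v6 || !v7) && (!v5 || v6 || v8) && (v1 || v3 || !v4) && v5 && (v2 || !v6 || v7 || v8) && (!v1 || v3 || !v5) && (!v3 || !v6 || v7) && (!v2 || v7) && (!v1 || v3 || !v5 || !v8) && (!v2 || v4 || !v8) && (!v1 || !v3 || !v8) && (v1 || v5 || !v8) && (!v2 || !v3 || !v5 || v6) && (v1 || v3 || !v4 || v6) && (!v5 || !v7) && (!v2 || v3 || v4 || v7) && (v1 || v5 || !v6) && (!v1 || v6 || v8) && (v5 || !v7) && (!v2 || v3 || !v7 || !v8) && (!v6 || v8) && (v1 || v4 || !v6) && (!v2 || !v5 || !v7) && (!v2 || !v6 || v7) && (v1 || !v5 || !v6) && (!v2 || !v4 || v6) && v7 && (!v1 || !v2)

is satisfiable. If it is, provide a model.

Case v5 = True:
  (!v5 || !v7) forces v7 = False.
  Clause (v7) is falsified — contradiction.
Case v5 = False:
  Clause (v5) is falsified — contradiction.
Both cases fail, so the formula is unsatisfiable.

Unsatisfiable — no assignment works.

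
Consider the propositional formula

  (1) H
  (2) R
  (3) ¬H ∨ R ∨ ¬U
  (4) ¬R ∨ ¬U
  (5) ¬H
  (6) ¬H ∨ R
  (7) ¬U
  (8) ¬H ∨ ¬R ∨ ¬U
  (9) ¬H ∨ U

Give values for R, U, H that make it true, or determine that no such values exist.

Unsatisfiable — no assignment works.

Case H = True:
  Clause (¬H) is falsified — contradiction.
Case H = False:
  Clause (H) is falsified — contradiction.
Both cases fail, so the formula is unsatisfiable.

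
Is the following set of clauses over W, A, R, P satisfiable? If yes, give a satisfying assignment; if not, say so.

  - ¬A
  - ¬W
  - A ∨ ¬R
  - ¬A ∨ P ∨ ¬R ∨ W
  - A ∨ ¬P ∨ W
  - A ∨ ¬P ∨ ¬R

W: False, A: False, R: False, P: False

Unit clause (¬A) forces A = False.
Unit clause (¬W) forces W = False.
In (A ∨ ¬R) only ¬R is left, so R = False.
In (A ∨ ¬P ∨ W) only ¬P is left, so P = False.
Check each clause:
  (¬A): ¬A holds.
  (¬W): ¬W holds.
  (A ∨ ¬R): ¬R holds.
  (¬A ∨ P ∨ ¬R ∨ W): ¬A holds.
  (A ∨ ¬P ∨ W): ¬P holds.
  (A ∨ ¬P ∨ ¬R): ¬P holds.
All clauses satisfied.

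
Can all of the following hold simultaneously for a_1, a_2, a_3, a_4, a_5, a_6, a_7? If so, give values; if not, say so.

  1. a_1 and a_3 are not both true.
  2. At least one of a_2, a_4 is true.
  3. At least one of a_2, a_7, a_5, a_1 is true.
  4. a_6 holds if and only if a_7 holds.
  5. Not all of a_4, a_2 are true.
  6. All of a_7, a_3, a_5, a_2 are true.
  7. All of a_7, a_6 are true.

a_1 = False, a_2 = True, a_3 = True, a_4 = False, a_5 = True, a_6 = True, a_7 = True

  (1) a_1=F, a_3=T — not both ✓
  (2) {a_2, a_4}: 1 true — at least one ✓
  (3) {a_2, a_7, a_5, a_1}: 3 true — at least one ✓
  (4) a_6=T, a_7=T — same ✓
  (5) {a_4, a_2}: 1/2 true — not all ✓
  (6) {a_7, a_3, a_5, a_2}: all 4 true ✓
  (7) {a_7, a_6}: all 2 true ✓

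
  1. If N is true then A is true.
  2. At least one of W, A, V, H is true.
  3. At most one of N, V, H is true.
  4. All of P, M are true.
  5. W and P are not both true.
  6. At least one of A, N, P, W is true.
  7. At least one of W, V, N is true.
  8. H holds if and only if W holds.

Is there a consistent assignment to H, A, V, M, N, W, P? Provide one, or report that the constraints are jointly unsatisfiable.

H: False, A: False, V: True, M: True, N: False, W: False, P: True

  (1) N=F ⇒ A: vacuous ✓
  (2) {W, A, V, H}: 1 true — at least one ✓
  (3) {N, V, H}: 1 true — at most one ✓
  (4) {P, M}: all 2 true ✓
  (5) W=F, P=T — not both ✓
  (6) {A, N, P, W}: 1 true — at least one ✓
  (7) {W, V, N}: 1 true — at least one ✓
  (8) H=F, W=F — same ✓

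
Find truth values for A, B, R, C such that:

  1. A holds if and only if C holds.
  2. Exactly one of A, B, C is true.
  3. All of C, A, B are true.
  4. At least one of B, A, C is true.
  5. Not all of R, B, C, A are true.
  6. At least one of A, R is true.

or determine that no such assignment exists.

No satisfying assignment exists.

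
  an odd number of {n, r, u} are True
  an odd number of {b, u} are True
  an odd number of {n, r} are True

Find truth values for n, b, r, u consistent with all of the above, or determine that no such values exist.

n = False; b = True; r = True; u = False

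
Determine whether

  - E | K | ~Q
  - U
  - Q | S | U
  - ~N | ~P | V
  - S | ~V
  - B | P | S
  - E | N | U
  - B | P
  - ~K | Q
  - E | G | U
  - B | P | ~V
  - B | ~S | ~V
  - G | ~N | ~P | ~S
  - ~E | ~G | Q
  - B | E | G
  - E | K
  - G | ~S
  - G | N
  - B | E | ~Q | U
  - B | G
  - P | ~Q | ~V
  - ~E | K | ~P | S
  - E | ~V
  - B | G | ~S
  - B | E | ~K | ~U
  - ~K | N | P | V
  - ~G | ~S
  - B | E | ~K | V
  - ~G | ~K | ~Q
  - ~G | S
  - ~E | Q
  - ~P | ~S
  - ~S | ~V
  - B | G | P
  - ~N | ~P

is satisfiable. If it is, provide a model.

Unit clause (U) forces U = True.
Try G = True:
  (~G | ~S) forces S = False.
  clause (~G | S) is falsified — backtrack.
So G = False.
  then (G | ~S) forces S = False.
  then (G | N) forces N = True.
  then (B | G) forces B = True.
  then (~N | ~P) forces P = False.
  then (S | ~V) forces V = False.
Set E = False.
  then (E | K) forces K = True.
  then (~K | Q) forces Q = True.
All clauses satisfied.

G=F, P=F, E=F, Q=T, N=T, V=F, K=T, B=T, S=F, U=T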